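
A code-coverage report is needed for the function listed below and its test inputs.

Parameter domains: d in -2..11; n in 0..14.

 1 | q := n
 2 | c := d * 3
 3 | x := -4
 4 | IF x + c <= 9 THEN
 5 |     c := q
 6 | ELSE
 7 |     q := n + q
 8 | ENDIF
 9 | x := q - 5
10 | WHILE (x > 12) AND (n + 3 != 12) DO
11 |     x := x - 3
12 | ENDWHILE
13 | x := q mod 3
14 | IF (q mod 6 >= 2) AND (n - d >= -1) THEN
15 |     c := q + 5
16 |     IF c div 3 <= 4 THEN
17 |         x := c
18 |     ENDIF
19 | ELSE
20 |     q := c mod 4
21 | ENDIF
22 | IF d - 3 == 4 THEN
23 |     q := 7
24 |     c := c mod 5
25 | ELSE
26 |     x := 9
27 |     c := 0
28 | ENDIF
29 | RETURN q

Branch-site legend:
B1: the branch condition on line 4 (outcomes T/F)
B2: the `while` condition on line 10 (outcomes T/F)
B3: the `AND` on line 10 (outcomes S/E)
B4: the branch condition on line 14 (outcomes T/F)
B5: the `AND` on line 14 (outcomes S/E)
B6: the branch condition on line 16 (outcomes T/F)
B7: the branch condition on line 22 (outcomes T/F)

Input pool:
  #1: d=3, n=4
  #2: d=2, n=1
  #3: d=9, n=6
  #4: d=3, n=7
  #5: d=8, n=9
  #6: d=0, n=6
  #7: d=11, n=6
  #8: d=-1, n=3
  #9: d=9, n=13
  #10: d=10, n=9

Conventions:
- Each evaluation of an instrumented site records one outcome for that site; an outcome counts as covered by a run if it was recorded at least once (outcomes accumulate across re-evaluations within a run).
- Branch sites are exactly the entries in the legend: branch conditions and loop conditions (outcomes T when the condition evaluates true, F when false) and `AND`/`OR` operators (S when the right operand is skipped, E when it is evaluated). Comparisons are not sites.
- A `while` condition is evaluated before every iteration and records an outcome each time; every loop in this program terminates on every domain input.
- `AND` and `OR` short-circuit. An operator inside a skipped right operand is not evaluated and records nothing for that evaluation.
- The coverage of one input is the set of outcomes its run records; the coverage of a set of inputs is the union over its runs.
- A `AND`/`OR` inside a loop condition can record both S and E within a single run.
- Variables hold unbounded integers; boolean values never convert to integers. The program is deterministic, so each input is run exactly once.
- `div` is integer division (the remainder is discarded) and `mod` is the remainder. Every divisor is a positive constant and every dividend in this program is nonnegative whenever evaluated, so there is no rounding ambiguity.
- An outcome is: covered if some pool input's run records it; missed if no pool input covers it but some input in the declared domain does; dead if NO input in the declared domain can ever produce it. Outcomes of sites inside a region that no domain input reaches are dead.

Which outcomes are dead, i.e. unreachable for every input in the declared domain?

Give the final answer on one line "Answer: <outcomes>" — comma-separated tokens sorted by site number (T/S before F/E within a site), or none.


exhaustive pass over the 210-input domain:
  reachable outcomes have witnesses, e.g. B1=T (e.g. d=-2, n=0), B1=F (e.g. d=5, n=0), B2=T (e.g. d=5, n=10), B2=F (e.g. d=-2, n=0)
Answer: none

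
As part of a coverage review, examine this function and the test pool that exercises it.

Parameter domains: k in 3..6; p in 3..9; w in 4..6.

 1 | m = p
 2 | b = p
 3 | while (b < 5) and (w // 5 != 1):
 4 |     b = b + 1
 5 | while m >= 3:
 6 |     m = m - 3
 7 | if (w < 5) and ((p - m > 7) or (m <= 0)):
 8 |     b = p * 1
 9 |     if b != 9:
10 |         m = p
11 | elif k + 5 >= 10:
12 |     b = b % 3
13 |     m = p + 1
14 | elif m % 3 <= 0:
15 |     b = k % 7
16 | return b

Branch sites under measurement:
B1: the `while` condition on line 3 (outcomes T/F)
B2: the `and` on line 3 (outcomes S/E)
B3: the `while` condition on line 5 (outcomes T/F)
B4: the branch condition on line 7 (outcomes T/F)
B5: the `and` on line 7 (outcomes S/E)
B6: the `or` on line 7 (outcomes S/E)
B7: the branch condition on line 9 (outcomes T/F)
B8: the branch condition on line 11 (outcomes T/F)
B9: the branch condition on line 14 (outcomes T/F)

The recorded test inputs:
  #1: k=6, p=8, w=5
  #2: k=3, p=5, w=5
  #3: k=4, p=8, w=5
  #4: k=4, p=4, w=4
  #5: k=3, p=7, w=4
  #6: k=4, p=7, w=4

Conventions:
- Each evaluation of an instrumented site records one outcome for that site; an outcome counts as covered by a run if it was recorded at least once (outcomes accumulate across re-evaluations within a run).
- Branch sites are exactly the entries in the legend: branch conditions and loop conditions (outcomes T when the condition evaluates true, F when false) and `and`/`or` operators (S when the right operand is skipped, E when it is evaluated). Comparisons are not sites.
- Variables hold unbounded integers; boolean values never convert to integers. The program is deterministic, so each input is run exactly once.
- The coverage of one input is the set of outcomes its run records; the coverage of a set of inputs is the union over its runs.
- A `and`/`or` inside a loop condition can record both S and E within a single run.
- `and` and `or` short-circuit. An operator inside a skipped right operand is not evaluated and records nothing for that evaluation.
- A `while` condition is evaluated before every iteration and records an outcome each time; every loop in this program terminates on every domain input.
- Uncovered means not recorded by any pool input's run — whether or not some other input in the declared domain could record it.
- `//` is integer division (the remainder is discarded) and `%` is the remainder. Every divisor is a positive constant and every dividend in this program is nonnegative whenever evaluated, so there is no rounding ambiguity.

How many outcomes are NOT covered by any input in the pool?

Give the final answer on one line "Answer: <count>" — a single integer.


input #1, k=6, p=8, w=5: outcomes B1=F, B2=S, B3=T, B3=F, B4=F, B5=S, B8=T
input #2, k=3, p=5, w=5: outcomes B1=F, B2=S, B3=T, B3=F, B4=F, B5=S, B8=F, B9=F
input #3, k=4, p=8, w=5: outcomes B1=F, B2=S, B3=T, B3=F, B4=F, B5=S, B8=F, B9=F
input #4, k=4, p=4, w=4: outcomes B1=T, B1=F, B2=S, B2=E, B3=T, B3=F, B4=F, B5=E, B6=E, B8=F, B9=F
input #5, k=3, p=7, w=4: outcomes B1=F, B2=S, B3=T, B3=F, B4=F, B5=E, B6=E, B8=F, B9=F
input #6, k=4, p=7, w=4: outcomes B1=F, B2=S, B3=T, B3=F, B4=F, B5=E, B6=E, B8=F, B9=F
union over the pool: B1=T, B1=F, B2=S, B2=E, B3=T, B3=F, B4=F, B5=S, B5=E, B6=E, B8=T, B8=F, B9=F
uncovered (5 of 18): B4=T, B6=S, B7=T, B7=F, B9=T
Answer: 5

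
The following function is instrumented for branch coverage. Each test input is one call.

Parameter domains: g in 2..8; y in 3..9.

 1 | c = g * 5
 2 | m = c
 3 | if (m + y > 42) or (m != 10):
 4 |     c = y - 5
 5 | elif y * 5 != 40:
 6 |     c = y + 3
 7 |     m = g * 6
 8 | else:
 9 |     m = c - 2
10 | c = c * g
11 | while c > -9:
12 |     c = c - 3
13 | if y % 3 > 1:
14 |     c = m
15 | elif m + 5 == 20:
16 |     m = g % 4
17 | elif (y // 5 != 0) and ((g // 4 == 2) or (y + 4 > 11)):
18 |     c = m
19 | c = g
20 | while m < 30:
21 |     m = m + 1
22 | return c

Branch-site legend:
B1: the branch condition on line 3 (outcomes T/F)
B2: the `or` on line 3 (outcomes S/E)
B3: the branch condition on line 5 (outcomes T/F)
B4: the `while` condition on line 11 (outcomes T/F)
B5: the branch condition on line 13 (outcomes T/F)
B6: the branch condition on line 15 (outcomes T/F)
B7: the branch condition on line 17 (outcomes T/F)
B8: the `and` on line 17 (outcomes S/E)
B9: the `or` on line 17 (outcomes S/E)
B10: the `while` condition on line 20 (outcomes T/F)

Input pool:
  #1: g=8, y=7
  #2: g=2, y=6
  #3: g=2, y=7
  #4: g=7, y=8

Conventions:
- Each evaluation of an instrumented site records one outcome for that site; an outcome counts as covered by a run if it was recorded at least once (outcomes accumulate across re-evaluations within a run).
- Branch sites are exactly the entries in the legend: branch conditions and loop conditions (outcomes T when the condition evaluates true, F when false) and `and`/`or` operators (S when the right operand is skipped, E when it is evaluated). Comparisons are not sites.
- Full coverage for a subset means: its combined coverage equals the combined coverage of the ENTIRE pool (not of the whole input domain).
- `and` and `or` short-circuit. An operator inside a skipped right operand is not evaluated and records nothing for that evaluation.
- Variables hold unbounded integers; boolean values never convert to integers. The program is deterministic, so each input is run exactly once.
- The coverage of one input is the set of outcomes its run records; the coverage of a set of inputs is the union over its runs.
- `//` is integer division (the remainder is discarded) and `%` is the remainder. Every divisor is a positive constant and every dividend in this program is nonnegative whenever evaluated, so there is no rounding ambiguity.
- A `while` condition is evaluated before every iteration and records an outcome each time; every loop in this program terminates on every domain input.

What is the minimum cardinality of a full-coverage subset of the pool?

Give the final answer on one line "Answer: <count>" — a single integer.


run #1 (g=8, y=7) runs B2->S, B1->T, B4->T, B4->T, B4->T, B4->T, B4->T, B4->T, B4->T, B4->T, B4->T, B4->F, B5->F, B6->F, ...; records B1=T, B2=S, B4=T, B4=F, B5=F, B6=F, B7=T, B8=E, B9=S, B10=F
run #2 (g=2, y=6) runs B2->E, B1->F, B3->T, B4->T, B4->T, B4->T, B4->T, B4->T, B4->T, B4->T, B4->T, B4->T, B4->F, B5->F, ...; records B1=F, B2=E, B3=T, B4=T, B4=F, B5=F, B6=F, B7=F, B8=E, B9=E, B10=T, B10=F
run #3 (g=2, y=7) runs B2->E, B1->F, B3->T, B4->T, B4->T, B4->T, B4->T, B4->T, B4->T, B4->T, B4->T, B4->T, B4->T, B4->F, ...; records B1=F, B2=E, B3=T, B4=T, B4=F, B5=F, B6=F, B7=F, B8=E, B9=E, B10=T, B10=F
run #4 (g=7, y=8) runs B2->S, B1->T, B4->T, B4->T, B4->T, B4->T, B4->T, B4->T, B4->T, B4->T, B4->T, B4->T, B4->F, B5->T, ...; records B1=T, B2=S, B4=T, B4=F, B5=T, B10=F
the full pool covers 17 outcomes: B1=T, B1=F, B2=S, B2=E, B3=T, B4=T, B4=F, B5=T, B5=F, B6=F, B7=T, B7=F, B8=E, B9=S, B9=E, B10=T, B10=F
checked all size-1 subsets: none covers 17 outcomes (max 12/17)
checked all size-2 subsets: none covers 17 outcomes (max 16/17)
the canonical winner is {1, 2, 4}: size 3, full 17-outcome coverage, earliest index list among size-3 covers
Answer: 3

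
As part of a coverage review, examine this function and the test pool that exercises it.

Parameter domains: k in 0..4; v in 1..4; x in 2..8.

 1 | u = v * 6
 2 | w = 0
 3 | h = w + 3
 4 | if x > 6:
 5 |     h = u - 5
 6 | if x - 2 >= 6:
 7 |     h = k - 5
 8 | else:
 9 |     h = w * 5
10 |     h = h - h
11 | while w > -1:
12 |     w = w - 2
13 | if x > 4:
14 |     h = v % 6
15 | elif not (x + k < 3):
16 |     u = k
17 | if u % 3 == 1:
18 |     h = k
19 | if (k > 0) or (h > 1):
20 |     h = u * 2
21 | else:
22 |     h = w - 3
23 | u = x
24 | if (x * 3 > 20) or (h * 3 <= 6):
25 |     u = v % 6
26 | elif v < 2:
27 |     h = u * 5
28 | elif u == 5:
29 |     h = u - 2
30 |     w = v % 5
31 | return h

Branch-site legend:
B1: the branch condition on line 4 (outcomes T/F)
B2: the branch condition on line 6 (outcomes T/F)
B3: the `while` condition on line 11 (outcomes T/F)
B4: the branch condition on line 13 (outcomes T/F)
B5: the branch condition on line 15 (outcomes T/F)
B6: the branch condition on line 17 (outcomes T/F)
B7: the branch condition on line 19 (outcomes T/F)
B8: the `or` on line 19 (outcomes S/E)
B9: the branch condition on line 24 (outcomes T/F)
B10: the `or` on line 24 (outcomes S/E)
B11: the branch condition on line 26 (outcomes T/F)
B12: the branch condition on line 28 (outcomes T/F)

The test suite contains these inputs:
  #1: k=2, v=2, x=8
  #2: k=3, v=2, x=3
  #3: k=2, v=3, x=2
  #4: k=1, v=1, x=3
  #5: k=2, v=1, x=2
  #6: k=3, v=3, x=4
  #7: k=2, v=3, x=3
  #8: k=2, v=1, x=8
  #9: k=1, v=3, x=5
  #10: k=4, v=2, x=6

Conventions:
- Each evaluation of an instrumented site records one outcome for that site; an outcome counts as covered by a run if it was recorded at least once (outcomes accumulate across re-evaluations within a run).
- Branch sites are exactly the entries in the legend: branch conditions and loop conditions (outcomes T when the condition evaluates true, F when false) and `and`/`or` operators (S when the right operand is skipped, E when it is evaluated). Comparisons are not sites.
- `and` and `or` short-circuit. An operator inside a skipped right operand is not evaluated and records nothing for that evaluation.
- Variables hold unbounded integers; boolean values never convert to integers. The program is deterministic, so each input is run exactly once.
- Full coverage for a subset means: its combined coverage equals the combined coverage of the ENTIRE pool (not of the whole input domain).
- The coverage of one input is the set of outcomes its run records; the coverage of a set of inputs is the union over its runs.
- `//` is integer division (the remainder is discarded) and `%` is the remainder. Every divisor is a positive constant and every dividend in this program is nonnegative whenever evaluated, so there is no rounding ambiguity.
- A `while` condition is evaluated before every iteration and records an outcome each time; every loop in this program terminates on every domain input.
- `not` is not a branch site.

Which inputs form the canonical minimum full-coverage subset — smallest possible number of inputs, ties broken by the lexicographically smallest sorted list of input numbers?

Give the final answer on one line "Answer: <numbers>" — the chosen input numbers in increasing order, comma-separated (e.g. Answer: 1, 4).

input #1, k=2, v=2, x=8: events B1->T, B2->T, B3->T, B3->F, B4->T, B6->F, B8->S, B7->T, B10->S, B9->T; outcomes B1=T, B2=T, B3=T, B3=F, B4=T, B6=F, B7=T, B8=S, B9=T, B10=S
input #2, k=3, v=2, x=3: events B1->F, B2->F, B3->T, B3->F, B4->F, B5->T, B6->F, B8->S, B7->T, B10->E, B9->F, B11->F, B12->F; outcomes B1=F, B2=F, B3=T, B3=F, B4=F, B5=T, B6=F, B7=T, B8=S, B9=F, B10=E, B11=F, B12=F
input #3, k=2, v=3, x=2: events B1->F, B2->F, B3->T, B3->F, B4->F, B5->T, B6->F, B8->S, B7->T, B10->E, B9->F, B11->F, B12->F; outcomes B1=F, B2=F, B3=T, B3=F, B4=F, B5=T, B6=F, B7=T, B8=S, B9=F, B10=E, B11=F, B12=F
input #4, k=1, v=1, x=3: events B1->F, B2->F, B3->T, B3->F, B4->F, B5->T, B6->T, B8->S, B7->T, B10->E, B9->T; outcomes B1=F, B2=F, B3=T, B3=F, B4=F, B5=T, B6=T, B7=T, B8=S, B9=T, B10=E
input #5, k=2, v=1, x=2: events B1->F, B2->F, B3->T, B3->F, B4->F, B5->T, B6->F, B8->S, B7->T, B10->E, B9->F, B11->T; outcomes B1=F, B2=F, B3=T, B3=F, B4=F, B5=T, B6=F, B7=T, B8=S, B9=F, B10=E, B11=T
input #6, k=3, v=3, x=4: events B1->F, B2->F, B3->T, B3->F, B4->F, B5->T, B6->F, B8->S, B7->T, B10->E, B9->F, B11->F, B12->F; outcomes B1=F, B2=F, B3=T, B3=F, B4=F, B5=T, B6=F, B7=T, B8=S, B9=F, B10=E, B11=F, B12=F
input #7, k=2, v=3, x=3: events B1->F, B2->F, B3->T, B3->F, B4->F, B5->T, B6->F, B8->S, B7->T, B10->E, B9->F, B11->F, B12->F; outcomes B1=F, B2=F, B3=T, B3=F, B4=F, B5=T, B6=F, B7=T, B8=S, B9=F, B10=E, B11=F, B12=F
input #8, k=2, v=1, x=8: events B1->T, B2->T, B3->T, B3->F, B4->T, B6->F, B8->S, B7->T, B10->S, B9->T; outcomes B1=T, B2=T, B3=T, B3=F, B4=T, B6=F, B7=T, B8=S, B9=T, B10=S
input #9, k=1, v=3, x=5: events B1->F, B2->F, B3->T, B3->F, B4->T, B6->F, B8->S, B7->T, B10->E, B9->F, B11->F, B12->T; outcomes B1=F, B2=F, B3=T, B3=F, B4=T, B6=F, B7=T, B8=S, B9=F, B10=E, B11=F, B12=T
input #10, k=4, v=2, x=6: events B1->F, B2->F, B3->T, B3->F, B4->T, B6->F, B8->S, B7->T, B10->E, B9->F, B11->F, B12->F; outcomes B1=F, B2=F, B3=T, B3=F, B4=T, B6=F, B7=T, B8=S, B9=F, B10=E, B11=F, B12=F
the full pool covers 21 outcomes: B1=T, B1=F, B2=T, B2=F, B3=T, B3=F, B4=T, B4=F, B5=T, B6=T, B6=F, B7=T, B8=S, B9=T, B9=F, B10=S, B10=E, B11=T, B11=F, B12=T, B12=F
no size-1 subset reaches all 21 outcomes (best union: 13/21)
no size-2 subset reaches all 21 outcomes (best union: 18/21)
no size-3 subset reaches all 21 outcomes (best union: 19/21)
no size-4 subset reaches all 21 outcomes (best union: 20/21)
inputs {1, 2, 4, 5, 9} (size 5) cover everything; no size-5 subset with a lexicographically smaller index list covers all 21

Answer: 1, 2, 4, 5, 9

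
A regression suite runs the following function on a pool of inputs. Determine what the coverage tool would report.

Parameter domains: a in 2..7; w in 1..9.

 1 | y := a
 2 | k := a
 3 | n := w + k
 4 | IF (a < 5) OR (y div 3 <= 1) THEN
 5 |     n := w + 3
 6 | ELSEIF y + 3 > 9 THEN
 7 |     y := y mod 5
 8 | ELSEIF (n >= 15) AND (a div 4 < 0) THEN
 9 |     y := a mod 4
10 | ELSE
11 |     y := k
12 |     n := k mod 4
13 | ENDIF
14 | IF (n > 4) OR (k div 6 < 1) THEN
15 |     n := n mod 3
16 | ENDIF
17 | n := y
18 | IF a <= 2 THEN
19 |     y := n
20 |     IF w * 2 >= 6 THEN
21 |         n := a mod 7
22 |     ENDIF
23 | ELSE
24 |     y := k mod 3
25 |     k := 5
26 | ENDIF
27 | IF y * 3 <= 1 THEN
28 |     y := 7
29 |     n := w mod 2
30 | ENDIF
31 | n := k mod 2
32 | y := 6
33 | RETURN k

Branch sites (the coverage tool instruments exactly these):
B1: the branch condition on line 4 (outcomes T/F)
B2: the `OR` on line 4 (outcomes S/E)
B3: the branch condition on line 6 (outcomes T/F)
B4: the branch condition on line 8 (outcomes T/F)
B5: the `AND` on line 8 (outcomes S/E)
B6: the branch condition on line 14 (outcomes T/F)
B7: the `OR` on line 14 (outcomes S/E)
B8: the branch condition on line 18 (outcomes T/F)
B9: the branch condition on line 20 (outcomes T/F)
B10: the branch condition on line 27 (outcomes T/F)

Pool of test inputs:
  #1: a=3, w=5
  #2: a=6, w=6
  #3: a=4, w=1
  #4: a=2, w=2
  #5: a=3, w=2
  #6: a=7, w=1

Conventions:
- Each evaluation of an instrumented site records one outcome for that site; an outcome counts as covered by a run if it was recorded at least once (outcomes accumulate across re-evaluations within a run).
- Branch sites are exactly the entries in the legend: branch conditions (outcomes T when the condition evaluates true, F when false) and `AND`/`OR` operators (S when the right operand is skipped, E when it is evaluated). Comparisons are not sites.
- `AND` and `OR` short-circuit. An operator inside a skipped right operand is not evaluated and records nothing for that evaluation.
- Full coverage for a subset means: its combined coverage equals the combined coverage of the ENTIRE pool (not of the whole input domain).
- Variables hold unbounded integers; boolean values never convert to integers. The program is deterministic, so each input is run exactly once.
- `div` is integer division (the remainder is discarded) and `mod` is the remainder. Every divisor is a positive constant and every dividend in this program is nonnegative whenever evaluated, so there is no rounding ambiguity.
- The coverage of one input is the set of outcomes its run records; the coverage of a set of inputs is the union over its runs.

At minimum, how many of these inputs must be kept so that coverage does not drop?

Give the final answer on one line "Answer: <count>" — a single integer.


input #1, a=3, w=5: outcomes B1=T, B2=S, B6=T, B7=S, B8=F, B10=T
input #2, a=6, w=6: outcomes B1=F, B2=E, B3=F, B4=F, B5=S, B6=F, B7=E, B8=F, B10=T
input #3, a=4, w=1: outcomes B1=T, B2=S, B6=T, B7=E, B8=F, B10=F
input #4, a=2, w=2: outcomes B1=T, B2=S, B6=T, B7=S, B8=T, B9=F, B10=F
input #5, a=3, w=2: outcomes B1=T, B2=S, B6=T, B7=S, B8=F, B10=T
input #6, a=7, w=1: outcomes B1=F, B2=E, B3=T, B6=T, B7=S, B8=F, B10=F
the full pool covers 17 outcomes: B1=T, B1=F, B2=S, B2=E, B3=T, B3=F, B4=F, B5=S, B6=T, B6=F, B7=S, B7=E, B8=T, B8=F, B9=F, B10=T, B10=F
every size-1 subset falls short of the 17 outcomes (best: 9/17)
every size-2 subset falls short of the 17 outcomes (best: 16/17)
at size 3, {2, 4, 6} reaches all 17 outcomes; every lexicographically earlier size-3 subset fails
Answer: 3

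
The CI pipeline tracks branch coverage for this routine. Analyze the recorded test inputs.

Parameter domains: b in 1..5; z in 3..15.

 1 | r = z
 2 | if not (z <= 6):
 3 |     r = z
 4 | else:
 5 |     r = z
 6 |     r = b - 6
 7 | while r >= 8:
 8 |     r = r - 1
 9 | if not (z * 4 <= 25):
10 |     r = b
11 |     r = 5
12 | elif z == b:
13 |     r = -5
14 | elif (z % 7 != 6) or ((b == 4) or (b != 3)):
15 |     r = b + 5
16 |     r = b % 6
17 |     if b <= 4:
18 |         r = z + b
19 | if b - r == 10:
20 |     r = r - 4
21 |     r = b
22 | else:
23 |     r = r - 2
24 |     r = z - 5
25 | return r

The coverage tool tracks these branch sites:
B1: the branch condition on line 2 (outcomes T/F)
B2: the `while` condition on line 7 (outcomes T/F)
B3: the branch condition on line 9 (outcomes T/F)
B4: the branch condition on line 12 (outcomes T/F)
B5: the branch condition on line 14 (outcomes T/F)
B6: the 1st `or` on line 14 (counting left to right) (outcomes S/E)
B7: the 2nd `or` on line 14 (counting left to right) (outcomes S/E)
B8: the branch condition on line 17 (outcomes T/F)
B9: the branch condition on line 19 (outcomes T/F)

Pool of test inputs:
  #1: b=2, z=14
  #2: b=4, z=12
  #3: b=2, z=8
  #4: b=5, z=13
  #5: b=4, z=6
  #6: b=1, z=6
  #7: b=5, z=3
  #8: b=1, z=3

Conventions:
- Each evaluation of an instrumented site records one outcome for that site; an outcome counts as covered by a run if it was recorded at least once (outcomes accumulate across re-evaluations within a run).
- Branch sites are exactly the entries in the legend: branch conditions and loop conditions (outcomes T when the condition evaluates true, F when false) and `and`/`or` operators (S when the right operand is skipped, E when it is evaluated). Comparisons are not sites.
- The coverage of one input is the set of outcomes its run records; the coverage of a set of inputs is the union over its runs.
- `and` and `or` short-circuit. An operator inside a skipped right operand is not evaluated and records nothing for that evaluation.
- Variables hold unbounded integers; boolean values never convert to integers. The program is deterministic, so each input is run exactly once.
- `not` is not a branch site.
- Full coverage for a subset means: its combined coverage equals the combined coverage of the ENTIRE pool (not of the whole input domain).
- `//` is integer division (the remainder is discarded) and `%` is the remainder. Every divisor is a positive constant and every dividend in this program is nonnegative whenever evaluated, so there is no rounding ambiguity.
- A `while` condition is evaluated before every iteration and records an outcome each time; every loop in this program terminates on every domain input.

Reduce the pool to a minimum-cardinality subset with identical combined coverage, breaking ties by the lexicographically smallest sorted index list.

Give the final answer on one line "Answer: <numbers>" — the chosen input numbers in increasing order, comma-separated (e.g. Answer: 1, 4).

run #1 (b=2, z=14) runs B1->T, B2->T, B2->T, B2->T, B2->T, B2->T, B2->T, B2->T, B2->F, B3->T, B9->F; records B1=T, B2=T, B2=F, B3=T, B9=F
run #2 (b=4, z=12) runs B1->T, B2->T, B2->T, B2->T, B2->T, B2->T, B2->F, B3->T, B9->F; records B1=T, B2=T, B2=F, B3=T, B9=F
run #3 (b=2, z=8) runs B1->T, B2->T, B2->F, B3->T, B9->F; records B1=T, B2=T, B2=F, B3=T, B9=F
run #4 (b=5, z=13) runs B1->T, B2->T, B2->T, B2->T, B2->T, B2->T, B2->T, B2->F, B3->T, B9->F; records B1=T, B2=T, B2=F, B3=T, B9=F
run #5 (b=4, z=6) runs B1->F, B2->F, B3->F, B4->F, B6->E, B7->S, B5->T, B8->T, B9->F; records B1=F, B2=F, B3=F, B4=F, B5=T, B6=E, B7=S, B8=T, B9=F
run #6 (b=1, z=6) runs B1->F, B2->F, B3->F, B4->F, B6->E, B7->E, B5->T, B8->T, B9->F; records B1=F, B2=F, B3=F, B4=F, B5=T, B6=E, B7=E, B8=T, B9=F
run #7 (b=5, z=3) runs B1->F, B2->F, B3->F, B4->F, B6->S, B5->T, B8->F, B9->F; records B1=F, B2=F, B3=F, B4=F, B5=T, B6=S, B8=F, B9=F
run #8 (b=1, z=3) runs B1->F, B2->F, B3->F, B4->F, B6->S, B5->T, B8->T, B9->F; records B1=F, B2=F, B3=F, B4=F, B5=T, B6=S, B8=T, B9=F
together the pool reaches 15 outcomes: B1=T, B1=F, B2=T, B2=F, B3=T, B3=F, B4=F, B5=T, B6=S, B6=E, B7=S, B7=E, B8=T, B8=F, B9=F
checked all size-1 subsets: none covers 15 outcomes (max 9/15)
checked all size-2 subsets: none covers 15 outcomes (max 12/15)
checked all size-3 subsets: none covers 15 outcomes (max 14/15)
at size 4, {1, 5, 6, 7} reaches all 15 outcomes; every lexicographically earlier size-4 subset fails

Answer: 1, 5, 6, 7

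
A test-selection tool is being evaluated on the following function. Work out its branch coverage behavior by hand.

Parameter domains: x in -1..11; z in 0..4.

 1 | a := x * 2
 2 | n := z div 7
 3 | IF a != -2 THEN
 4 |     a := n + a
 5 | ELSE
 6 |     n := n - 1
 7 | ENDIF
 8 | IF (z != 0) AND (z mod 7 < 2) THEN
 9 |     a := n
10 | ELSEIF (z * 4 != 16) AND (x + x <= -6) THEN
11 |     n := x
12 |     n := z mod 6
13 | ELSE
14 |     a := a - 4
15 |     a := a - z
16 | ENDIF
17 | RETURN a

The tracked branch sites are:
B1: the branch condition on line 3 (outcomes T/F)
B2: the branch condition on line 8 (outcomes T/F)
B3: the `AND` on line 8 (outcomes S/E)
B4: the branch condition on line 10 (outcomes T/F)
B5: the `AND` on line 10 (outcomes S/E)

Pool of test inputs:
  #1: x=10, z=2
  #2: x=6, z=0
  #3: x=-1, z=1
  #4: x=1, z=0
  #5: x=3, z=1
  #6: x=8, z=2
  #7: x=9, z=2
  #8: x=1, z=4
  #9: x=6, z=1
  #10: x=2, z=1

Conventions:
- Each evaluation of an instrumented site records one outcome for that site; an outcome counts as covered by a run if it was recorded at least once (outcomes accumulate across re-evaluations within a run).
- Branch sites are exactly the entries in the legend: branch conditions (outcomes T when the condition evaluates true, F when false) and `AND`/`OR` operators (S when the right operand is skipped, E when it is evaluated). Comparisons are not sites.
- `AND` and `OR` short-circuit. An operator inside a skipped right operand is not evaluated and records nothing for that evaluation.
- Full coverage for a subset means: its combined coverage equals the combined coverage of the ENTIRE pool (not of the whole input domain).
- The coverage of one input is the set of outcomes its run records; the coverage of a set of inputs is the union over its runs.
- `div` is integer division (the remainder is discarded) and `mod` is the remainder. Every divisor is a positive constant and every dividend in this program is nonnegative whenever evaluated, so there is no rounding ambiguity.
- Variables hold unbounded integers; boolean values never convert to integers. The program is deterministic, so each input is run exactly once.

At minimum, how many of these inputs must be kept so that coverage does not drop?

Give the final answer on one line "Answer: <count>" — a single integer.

test 1 (x=10, z=2) fires B1->T, B3->E, B2->F, B5->E, B4->F; hits B1=T, B2=F, B3=E, B4=F, B5=E
test 2 (x=6, z=0) fires B1->T, B3->S, B2->F, B5->E, B4->F; hits B1=T, B2=F, B3=S, B4=F, B5=E
test 3 (x=-1, z=1) fires B1->F, B3->E, B2->T; hits B1=F, B2=T, B3=E
test 4 (x=1, z=0) fires B1->T, B3->S, B2->F, B5->E, B4->F; hits B1=T, B2=F, B3=S, B4=F, B5=E
test 5 (x=3, z=1) fires B1->T, B3->E, B2->T; hits B1=T, B2=T, B3=E
test 6 (x=8, z=2) fires B1->T, B3->E, B2->F, B5->E, B4->F; hits B1=T, B2=F, B3=E, B4=F, B5=E
test 7 (x=9, z=2) fires B1->T, B3->E, B2->F, B5->E, B4->F; hits B1=T, B2=F, B3=E, B4=F, B5=E
test 8 (x=1, z=4) fires B1->T, B3->E, B2->F, B5->S, B4->F; hits B1=T, B2=F, B3=E, B4=F, B5=S
test 9 (x=6, z=1) fires B1->T, B3->E, B2->T; hits B1=T, B2=T, B3=E
test 10 (x=2, z=1) fires B1->T, B3->E, B2->T; hits B1=T, B2=T, B3=E
the full pool covers 9 outcomes: B1=T, B1=F, B2=T, B2=F, B3=S, B3=E, B4=F, B5=S, B5=E
no size-1 subset reaches all 9 outcomes (best union: 5/9)
no size-2 subset reaches all 9 outcomes (best union: 8/9)
the canonical winner is {2, 3, 8}: size 3, full 9-outcome coverage, earliest index list among size-3 covers

Answer: 3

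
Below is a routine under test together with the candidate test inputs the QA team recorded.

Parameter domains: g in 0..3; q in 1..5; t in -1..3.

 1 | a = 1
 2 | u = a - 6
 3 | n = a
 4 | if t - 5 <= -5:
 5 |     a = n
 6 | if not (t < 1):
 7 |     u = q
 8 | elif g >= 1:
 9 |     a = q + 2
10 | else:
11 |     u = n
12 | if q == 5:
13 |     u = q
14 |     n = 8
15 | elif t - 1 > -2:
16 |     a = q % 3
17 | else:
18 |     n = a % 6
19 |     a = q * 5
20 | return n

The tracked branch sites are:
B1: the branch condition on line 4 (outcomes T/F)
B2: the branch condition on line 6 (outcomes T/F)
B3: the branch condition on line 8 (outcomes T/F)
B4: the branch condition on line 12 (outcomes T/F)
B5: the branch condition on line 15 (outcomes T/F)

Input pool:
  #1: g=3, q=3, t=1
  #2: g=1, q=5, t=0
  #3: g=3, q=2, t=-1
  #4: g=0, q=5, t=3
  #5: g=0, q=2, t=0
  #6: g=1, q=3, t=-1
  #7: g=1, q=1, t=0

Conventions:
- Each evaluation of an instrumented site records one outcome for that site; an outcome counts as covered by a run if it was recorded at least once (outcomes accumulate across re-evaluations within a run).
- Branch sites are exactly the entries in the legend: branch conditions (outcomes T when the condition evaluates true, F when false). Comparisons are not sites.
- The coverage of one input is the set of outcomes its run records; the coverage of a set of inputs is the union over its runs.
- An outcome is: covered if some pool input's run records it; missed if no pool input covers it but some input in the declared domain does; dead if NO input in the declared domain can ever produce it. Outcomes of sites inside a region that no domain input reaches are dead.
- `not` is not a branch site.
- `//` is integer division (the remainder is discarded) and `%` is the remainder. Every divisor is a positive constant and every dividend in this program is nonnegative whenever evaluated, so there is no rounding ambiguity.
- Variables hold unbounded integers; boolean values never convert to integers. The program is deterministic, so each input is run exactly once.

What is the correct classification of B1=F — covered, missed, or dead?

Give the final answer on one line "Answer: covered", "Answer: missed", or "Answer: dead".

B1=F is recorded by pool input(s) 1, 4 -> covered

Answer: covered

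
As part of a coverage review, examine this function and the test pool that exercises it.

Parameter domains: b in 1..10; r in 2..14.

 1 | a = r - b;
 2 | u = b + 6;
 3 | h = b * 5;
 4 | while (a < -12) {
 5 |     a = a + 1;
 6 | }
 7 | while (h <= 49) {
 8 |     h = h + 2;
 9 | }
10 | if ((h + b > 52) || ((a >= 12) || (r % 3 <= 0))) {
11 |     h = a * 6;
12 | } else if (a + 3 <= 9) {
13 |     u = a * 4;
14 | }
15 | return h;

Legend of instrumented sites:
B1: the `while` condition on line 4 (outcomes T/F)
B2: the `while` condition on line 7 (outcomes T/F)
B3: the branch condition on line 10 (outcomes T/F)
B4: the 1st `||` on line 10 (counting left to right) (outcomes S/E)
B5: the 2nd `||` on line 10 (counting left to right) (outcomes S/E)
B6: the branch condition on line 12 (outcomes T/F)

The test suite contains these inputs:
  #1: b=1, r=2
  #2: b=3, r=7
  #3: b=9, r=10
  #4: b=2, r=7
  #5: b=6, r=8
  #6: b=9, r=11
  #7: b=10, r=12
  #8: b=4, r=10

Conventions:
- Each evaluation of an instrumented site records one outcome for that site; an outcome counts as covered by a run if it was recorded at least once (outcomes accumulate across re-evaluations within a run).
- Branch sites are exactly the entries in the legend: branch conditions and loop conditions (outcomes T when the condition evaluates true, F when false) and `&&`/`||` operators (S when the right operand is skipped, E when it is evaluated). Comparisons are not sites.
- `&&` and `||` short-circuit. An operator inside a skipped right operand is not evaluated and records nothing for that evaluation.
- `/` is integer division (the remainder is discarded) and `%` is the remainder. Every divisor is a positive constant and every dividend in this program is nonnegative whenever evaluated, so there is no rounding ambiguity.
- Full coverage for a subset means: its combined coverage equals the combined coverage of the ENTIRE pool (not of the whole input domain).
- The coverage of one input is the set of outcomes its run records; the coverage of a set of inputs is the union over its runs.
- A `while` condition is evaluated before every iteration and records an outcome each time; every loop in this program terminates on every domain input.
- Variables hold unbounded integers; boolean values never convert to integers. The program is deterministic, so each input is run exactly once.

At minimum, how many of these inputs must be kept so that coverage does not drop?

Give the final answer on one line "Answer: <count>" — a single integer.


test 1 (b=1, r=2) hits B1=F, B2=T, B2=F, B3=F, B4=E, B5=E, B6=T
test 2 (b=3, r=7) hits B1=F, B2=T, B2=F, B3=T, B4=S
test 3 (b=9, r=10) hits B1=F, B2=T, B2=F, B3=T, B4=S
test 4 (b=2, r=7) hits B1=F, B2=T, B2=F, B3=F, B4=E, B5=E, B6=T
test 5 (b=6, r=8) hits B1=F, B2=T, B2=F, B3=T, B4=S
test 6 (b=9, r=11) hits B1=F, B2=T, B2=F, B3=T, B4=S
test 7 (b=10, r=12) hits B1=F, B2=F, B3=T, B4=S
test 8 (b=4, r=10) hits B1=F, B2=T, B2=F, B3=T, B4=S
union over all inputs: B1=F, B2=T, B2=F, B3=T, B3=F, B4=S, B4=E, B5=E, B6=T (9 outcomes)
size 1 is not enough: best union over all size-1 subsets is 7/9
at size 2, {1, 2} reaches all 9 outcomes; every lexicographically earlier size-2 subset fails
Answer: 2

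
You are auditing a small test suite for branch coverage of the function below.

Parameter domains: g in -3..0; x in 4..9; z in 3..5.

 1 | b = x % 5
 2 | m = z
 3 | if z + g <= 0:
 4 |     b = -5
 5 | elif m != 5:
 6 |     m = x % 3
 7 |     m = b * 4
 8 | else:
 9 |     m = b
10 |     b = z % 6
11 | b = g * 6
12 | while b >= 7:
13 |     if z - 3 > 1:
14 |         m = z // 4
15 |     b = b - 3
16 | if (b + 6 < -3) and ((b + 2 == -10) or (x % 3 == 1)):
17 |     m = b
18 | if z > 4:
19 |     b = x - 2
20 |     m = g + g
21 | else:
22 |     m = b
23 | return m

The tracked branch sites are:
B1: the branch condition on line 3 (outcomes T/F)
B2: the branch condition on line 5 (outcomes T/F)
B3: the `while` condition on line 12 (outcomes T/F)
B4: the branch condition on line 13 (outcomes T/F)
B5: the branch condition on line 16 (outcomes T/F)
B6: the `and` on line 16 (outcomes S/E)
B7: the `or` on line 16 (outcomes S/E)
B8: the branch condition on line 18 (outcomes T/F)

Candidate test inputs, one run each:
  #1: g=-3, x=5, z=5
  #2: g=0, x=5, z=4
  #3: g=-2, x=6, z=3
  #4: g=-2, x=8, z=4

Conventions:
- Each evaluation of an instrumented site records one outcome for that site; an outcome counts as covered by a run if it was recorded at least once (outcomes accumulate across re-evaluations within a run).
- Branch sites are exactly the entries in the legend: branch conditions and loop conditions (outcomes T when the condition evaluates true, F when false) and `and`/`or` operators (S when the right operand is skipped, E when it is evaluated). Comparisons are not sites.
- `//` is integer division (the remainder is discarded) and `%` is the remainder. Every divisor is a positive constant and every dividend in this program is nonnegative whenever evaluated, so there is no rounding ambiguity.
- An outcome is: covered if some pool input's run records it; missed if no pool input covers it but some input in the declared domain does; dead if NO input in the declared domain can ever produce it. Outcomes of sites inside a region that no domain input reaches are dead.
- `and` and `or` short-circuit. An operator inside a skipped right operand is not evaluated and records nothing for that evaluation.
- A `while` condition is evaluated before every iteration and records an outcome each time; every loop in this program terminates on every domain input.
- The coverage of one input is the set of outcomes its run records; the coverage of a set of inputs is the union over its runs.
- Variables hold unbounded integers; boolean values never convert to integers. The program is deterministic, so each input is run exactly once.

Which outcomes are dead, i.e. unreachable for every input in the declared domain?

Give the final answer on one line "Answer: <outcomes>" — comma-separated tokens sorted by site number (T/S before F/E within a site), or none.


running all 72 domain inputs and tallying outcomes:
  B3=T: zero occurrences over every domain input -> dead
  B4=T: zero occurrences over every domain input -> dead
  B4=F: zero occurrences over every domain input -> dead
  reachable outcomes have witnesses, e.g. B1=T (e.g. g=-3, x=4, z=3), B1=F (e.g. g=-3, x=4, z=4), B2=T (e.g. g=-3, x=4, z=4), B2=F (e.g. g=-3, x=4, z=5)
Answer: B3=T, B4=T, B4=F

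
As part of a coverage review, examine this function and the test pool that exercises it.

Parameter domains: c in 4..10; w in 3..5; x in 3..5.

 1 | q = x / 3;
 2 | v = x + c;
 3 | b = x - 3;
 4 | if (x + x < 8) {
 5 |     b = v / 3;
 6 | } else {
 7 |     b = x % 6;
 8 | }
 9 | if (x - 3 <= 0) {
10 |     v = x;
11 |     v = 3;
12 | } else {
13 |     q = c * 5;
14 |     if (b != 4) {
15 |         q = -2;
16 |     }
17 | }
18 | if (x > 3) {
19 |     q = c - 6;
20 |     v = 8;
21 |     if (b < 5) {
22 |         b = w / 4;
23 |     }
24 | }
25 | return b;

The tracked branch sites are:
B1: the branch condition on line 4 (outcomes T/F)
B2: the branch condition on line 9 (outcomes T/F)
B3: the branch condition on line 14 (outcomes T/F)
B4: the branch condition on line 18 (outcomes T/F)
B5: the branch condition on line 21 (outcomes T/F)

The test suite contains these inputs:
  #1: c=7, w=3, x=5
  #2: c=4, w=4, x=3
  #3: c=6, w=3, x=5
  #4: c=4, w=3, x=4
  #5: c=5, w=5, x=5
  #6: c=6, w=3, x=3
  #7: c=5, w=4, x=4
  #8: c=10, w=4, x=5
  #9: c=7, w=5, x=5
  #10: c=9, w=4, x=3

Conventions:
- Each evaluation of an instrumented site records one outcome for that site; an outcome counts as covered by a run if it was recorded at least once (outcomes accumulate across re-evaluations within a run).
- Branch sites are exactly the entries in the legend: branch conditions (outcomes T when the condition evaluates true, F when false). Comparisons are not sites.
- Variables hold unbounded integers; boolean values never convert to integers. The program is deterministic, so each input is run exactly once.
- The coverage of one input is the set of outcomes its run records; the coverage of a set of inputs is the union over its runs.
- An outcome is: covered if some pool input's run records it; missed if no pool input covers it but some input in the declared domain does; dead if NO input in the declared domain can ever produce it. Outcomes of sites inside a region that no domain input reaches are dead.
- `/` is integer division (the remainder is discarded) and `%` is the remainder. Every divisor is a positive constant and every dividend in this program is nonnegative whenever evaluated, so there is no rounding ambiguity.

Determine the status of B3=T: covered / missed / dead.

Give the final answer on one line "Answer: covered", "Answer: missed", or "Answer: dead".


B3=T is recorded by pool input(s) 1, 3, 5, 8, 9 -> covered
Answer: covered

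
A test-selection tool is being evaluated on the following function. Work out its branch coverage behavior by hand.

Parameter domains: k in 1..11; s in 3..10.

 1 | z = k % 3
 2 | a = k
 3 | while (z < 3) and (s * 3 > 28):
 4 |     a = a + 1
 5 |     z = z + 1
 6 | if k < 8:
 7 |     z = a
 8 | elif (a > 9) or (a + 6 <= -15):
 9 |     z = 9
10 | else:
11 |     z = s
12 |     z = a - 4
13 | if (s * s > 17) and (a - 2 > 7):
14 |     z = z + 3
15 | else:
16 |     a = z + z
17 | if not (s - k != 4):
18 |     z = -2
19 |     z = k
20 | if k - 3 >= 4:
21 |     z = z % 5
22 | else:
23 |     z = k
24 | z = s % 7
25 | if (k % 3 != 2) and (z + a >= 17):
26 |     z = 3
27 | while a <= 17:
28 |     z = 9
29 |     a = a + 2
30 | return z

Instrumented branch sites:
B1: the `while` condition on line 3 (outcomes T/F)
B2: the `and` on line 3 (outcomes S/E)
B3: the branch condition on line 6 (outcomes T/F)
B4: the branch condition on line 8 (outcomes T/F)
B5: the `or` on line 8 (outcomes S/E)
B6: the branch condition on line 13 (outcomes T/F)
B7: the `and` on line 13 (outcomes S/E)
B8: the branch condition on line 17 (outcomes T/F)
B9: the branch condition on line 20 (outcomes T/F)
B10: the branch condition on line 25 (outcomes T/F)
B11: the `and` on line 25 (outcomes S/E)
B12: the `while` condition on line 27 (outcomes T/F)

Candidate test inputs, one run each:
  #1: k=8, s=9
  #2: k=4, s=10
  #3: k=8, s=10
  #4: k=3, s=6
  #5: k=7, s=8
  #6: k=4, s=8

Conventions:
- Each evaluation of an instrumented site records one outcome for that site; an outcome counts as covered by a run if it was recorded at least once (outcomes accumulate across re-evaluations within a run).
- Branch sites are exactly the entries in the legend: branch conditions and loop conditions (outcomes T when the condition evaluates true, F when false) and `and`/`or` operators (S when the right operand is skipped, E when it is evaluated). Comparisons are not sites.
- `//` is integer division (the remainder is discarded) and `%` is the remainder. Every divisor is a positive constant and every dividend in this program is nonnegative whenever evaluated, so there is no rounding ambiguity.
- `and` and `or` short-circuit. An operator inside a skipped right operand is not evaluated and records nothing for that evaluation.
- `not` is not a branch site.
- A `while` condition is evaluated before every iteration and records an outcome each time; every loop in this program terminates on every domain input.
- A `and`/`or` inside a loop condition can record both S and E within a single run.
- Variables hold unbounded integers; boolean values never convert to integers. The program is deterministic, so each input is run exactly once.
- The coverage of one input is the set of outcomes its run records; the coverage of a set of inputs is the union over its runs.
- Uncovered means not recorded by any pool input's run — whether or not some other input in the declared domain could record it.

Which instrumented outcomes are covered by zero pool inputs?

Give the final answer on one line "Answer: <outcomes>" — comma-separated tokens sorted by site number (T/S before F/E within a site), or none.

input #1 (k=8, s=9): events B2->E, B1->F, B3->F, B5->E, B4->F, B7->E, B6->F, B8->F, B9->T, B11->S, B10->F, B12->T, B12->T, B12->T, ...; covers B1=F, B2=E, B3=F, B4=F, B5=E, B6=F, B7=E, B8=F, B9=T, B10=F, B11=S, B12=T, B12=F
input #2 (k=4, s=10): events B2->E, B1->T, B2->E, B1->T, B2->S, B1->F, B3->T, B7->E, B6->F, B8->F, B9->F, B11->E, B10->F, B12->T, ...; covers B1=T, B1=F, B2=S, B2=E, B3=T, B6=F, B7=E, B8=F, B9=F, B10=F, B11=E, B12=T, B12=F
input #3 (k=8, s=10): events B2->E, B1->T, B2->S, B1->F, B3->F, B5->E, B4->F, B7->E, B6->F, B8->F, B9->T, B11->S, B10->F, B12->T, ...; covers B1=T, B1=F, B2=S, B2=E, B3=F, B4=F, B5=E, B6=F, B7=E, B8=F, B9=T, B10=F, B11=S, B12=T, B12=F
input #4 (k=3, s=6): events B2->E, B1->F, B3->T, B7->E, B6->F, B8->F, B9->F, B11->E, B10->F, B12->T, B12->T, B12->T, B12->T, B12->T, ...; covers B1=F, B2=E, B3=T, B6=F, B7=E, B8=F, B9=F, B10=F, B11=E, B12=T, B12=F
input #5 (k=7, s=8): events B2->E, B1->F, B3->T, B7->E, B6->F, B8->F, B9->T, B11->E, B10->F, B12->T, B12->T, B12->F; covers B1=F, B2=E, B3=T, B6=F, B7=E, B8=F, B9=T, B10=F, B11=E, B12=T, B12=F
input #6 (k=4, s=8): events B2->E, B1->F, B3->T, B7->E, B6->F, B8->T, B9->F, B11->E, B10->F, B12->T, B12->T, B12->T, B12->T, B12->T, ...; covers B1=F, B2=E, B3=T, B6=F, B7=E, B8=T, B9=F, B10=F, B11=E, B12=T, B12=F
union over the pool: B1=T, B1=F, B2=S, B2=E, B3=T, B3=F, B4=F, B5=E, B6=F, B7=E, B8=T, B8=F, B9=T, B9=F, B10=F, B11=S, B11=E, B12=T, B12=F
uncovered (5 of 24): B4=T, B5=S, B6=T, B7=S, B10=T

Answer: B4=T, B5=S, B6=T, B7=S, B10=T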